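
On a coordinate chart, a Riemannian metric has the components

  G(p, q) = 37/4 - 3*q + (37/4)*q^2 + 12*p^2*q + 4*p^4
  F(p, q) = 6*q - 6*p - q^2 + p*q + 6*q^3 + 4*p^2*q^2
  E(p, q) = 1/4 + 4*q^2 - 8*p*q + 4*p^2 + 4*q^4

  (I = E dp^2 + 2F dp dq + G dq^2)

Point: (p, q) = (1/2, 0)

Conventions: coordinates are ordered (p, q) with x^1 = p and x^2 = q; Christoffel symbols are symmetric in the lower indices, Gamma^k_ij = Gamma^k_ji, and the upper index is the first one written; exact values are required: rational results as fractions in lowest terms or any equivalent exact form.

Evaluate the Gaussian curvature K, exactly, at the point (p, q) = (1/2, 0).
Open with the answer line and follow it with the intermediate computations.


Answer: K = -2376/529

E = 5/4, F = -3, G = 19/2, EG - F^2 = 23/8 at the point
E_p = 4, E_q = -4, F_p = -6, F_q = 13/2, G_p = 2, G_q = 0
E_qq = 8, F_pq = 1, G_pp = 12
K follows from Brioschi's formula, (det M1 - det M2)/(EG - F^2)^2.
M1 = [[-E_qq/2 + F_pq - G_pp/2, E_p/2, F_p - E_q/2], [F_q - G_p/2, E, F], [G_q/2, F, G]] = [[-9, 2, -4], [11/2, 5/4, -3], [0, -3, 19/2]]; det M1 = -515/8
M2 = [[0, E_q/2, G_p/2], [E_q/2, E, F], [G_p/2, F, G]] = [[0, -2, 1], [-2, 5/4, -3], [1, -3, 19/2]]; det M2 = -109/4
det M1 - det M2 = -297/8; K = -297/8 / (23/8)^2 = -2376/529


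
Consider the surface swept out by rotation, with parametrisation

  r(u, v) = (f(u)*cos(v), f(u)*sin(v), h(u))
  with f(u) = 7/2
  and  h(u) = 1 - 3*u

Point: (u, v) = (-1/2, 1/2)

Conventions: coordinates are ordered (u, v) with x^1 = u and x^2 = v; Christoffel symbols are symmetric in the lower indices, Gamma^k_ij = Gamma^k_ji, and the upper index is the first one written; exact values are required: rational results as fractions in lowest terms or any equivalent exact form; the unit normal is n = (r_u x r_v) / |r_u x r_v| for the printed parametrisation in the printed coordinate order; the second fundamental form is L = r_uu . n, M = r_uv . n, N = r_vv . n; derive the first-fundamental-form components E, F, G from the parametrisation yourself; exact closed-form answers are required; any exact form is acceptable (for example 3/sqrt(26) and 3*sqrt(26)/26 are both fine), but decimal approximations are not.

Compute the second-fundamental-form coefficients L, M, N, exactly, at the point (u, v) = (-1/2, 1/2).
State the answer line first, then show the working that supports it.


Answer: L = 0, M = 0, N = -7/2

f = 7/2, f' = 0, f'' = 0, h' = -3, h'' = 0
E = 9, F = 0, G = 49/4; answer radicand W^2 = 9
unnormalised second-form numerators: l = 0, m = 0, n = -21/2; L = l/sqrt(9), and similarly M = m/sqrt(W^2), N = n/sqrt(W^2)


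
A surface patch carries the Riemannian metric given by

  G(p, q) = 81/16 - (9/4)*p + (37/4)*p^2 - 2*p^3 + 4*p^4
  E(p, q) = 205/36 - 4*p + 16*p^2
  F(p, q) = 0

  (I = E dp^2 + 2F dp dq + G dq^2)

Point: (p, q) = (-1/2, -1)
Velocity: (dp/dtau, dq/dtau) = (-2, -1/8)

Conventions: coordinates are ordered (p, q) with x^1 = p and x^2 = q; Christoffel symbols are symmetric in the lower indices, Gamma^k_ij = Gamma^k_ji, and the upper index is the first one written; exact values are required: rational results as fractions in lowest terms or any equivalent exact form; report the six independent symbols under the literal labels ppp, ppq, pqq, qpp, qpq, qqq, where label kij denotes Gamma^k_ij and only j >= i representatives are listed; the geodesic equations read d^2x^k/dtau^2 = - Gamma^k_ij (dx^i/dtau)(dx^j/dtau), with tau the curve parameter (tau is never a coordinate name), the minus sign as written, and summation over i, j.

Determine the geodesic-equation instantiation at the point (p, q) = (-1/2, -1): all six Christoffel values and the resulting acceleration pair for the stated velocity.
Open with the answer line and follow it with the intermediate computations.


Answer: Gamma_ppp = -360/421, Gamma_ppq = 0, Gamma_pqq = 270/421, Gamma_qpp = 0, Gamma_qpq = -5/6, Gamma_qqq = 0; accelerations (d^2p/dtau^2, d^2q/dtau^2) = (45945/13472, 5/12)

E = 421/36, F = 0, G = 9 at the point
E_p = -20, E_q = 0, F_p = 0, F_q = 0, G_p = -15, G_q = 0
EG - F^2 = 421/4;  g^inv = (4/421) * [[9, 0], [0, 421/36]]
first-kind symbols [ij,l] = (1/2)(d_i g_jl + d_j g_il - d_l g_ij): [pp,p] = E_p/2 = -10, [pp,q] = F_p - E_q/2 = 0, [pq,p] = E_q/2 = 0, [pq,q] = G_p/2 = -15/2, [qq,p] = F_q - G_p/2 = 15/2, [qq,q] = G_q/2 = 0
Gamma^p_ij = (G*[ij,p] - F*[ij,q])/(EG - F^2), Gamma^q_ij = (E*[ij,q] - F*[ij,p])/(EG - F^2)
Gamma_ppp = -360/421, Gamma_ppq = 0, Gamma_pqq = 270/421, Gamma_qpp = 0, Gamma_qpq = -5/6, Gamma_qqq = 0
d^2p/dtau^2 = -(Gamma_ppp*(-2)^2 + 2*Gamma_ppq*(-2)*(-1/8) + Gamma_pqq*(-1/8)^2) = 45945/13472
d^2q/dtau^2 = -(Gamma_qpp*(-2)^2 + 2*Gamma_qpq*(-2)*(-1/8) + Gamma_qqq*(-1/8)^2) = 5/12


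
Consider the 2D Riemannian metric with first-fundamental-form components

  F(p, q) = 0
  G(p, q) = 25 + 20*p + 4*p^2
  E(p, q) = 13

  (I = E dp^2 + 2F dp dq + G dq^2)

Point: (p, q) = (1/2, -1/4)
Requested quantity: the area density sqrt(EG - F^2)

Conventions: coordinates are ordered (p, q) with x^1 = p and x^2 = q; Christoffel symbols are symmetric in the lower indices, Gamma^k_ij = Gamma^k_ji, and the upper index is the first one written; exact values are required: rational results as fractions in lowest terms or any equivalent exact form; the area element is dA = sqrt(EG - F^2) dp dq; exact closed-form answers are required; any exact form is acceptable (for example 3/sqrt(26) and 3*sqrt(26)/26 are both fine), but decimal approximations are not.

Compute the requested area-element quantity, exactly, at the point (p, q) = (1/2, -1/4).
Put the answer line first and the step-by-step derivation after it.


Answer: sqrt(EG - F^2) = 6*sqrt(13)

E = 13, F = 0, G = 36; EG - F^2 = 468


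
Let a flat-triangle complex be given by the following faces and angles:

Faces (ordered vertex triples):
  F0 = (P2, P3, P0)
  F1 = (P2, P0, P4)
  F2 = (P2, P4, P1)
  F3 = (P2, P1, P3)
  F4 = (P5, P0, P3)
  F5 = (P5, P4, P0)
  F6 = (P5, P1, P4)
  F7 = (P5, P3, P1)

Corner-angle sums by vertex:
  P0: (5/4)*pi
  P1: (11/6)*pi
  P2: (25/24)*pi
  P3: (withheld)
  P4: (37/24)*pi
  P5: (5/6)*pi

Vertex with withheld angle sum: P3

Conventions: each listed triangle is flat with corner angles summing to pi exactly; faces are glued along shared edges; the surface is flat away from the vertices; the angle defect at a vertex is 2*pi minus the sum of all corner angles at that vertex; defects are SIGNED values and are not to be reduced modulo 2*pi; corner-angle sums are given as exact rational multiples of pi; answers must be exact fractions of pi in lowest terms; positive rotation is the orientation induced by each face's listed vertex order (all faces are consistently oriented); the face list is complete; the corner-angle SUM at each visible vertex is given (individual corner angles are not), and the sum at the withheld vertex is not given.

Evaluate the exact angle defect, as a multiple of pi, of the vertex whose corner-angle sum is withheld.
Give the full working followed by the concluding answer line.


V = 6, E = 12, F = 8; chi = V - E + F = 2
Gauss-Bonnet: total defect = 2*pi*chi = 4*pi; visible defects sum to (7/2)*pi

Answer: defect(P3) = pi/2


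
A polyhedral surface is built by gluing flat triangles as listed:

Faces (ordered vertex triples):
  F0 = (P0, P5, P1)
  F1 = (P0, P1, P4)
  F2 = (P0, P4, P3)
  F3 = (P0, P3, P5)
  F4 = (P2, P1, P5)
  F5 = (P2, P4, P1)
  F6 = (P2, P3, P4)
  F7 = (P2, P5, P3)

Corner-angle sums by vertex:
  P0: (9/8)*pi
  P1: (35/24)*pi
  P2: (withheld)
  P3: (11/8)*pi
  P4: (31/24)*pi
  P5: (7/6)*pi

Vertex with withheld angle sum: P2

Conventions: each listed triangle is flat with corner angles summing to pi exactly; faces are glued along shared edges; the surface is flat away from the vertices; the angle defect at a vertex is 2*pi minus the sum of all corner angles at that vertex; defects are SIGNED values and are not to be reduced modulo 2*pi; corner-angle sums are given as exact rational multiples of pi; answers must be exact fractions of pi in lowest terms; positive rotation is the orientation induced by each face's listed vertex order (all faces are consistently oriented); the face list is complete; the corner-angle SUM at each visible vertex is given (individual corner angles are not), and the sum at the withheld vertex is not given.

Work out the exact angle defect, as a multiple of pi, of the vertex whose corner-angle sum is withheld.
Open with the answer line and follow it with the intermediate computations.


Answer: defect(P2) = (5/12)*pi

V = 6, E = 12, F = 8; chi = V - E + F = 2
Gauss-Bonnet: total defect = 2*pi*chi = 4*pi; visible defects sum to (43/12)*pi


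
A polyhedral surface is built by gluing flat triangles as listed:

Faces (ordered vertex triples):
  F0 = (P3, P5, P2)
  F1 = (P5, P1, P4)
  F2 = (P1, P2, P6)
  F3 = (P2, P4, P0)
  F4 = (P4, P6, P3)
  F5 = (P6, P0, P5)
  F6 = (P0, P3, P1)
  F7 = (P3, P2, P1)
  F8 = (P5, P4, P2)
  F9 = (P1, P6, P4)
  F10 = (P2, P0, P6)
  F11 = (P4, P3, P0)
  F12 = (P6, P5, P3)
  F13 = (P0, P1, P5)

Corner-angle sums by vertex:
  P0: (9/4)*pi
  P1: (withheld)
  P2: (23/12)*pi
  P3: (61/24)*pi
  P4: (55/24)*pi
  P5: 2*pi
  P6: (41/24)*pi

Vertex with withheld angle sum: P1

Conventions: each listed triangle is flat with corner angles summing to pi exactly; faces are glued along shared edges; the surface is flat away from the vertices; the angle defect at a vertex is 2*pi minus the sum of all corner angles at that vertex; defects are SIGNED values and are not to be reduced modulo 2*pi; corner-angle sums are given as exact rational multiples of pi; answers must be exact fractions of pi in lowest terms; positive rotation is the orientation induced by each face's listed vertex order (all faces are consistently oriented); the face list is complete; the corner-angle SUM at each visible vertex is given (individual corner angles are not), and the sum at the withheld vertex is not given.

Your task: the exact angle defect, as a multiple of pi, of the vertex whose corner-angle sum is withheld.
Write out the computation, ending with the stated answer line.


V = 7, E = 21, F = 14; chi = V - E + F = 0
Gauss-Bonnet: total defect = 2*pi*chi = 0; visible defects sum to (-17/24)*pi

Answer: defect(P1) = (17/24)*pi


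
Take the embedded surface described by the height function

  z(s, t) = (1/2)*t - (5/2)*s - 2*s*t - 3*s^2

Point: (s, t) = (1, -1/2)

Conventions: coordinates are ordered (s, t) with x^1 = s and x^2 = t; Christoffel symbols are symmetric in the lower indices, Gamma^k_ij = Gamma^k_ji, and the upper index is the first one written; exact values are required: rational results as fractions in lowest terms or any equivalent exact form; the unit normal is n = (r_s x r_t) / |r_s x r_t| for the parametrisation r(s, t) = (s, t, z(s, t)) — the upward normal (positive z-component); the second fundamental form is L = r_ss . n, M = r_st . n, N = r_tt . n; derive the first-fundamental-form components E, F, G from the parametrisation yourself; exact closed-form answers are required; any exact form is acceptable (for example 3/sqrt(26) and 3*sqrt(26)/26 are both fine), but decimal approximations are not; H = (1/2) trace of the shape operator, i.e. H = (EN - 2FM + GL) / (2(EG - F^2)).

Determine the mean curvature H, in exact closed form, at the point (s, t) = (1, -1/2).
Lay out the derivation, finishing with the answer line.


z_s = -15/2, z_t = -3/2, z_ss = -6, z_st = -2, z_tt = 0
E = 229/4, F = 45/4, G = 13/4; answer radicand W^2 = 119/2
unnormalised second-form numerators: l = -6, m = -2, n = 0; L = l/sqrt(119/2), and similarly M = m/sqrt(W^2), N = n/sqrt(W^2)
H = (E*n - 2*F*m + G*l) / (2*(EG - F^2)*sqrt(W^2)); E*n - 2*F*m + G*l = 51/2, EG - F^2 = 119/2, so H = (3/14)/sqrt(119/2)

Answer: H = 3*sqrt(238)/1666


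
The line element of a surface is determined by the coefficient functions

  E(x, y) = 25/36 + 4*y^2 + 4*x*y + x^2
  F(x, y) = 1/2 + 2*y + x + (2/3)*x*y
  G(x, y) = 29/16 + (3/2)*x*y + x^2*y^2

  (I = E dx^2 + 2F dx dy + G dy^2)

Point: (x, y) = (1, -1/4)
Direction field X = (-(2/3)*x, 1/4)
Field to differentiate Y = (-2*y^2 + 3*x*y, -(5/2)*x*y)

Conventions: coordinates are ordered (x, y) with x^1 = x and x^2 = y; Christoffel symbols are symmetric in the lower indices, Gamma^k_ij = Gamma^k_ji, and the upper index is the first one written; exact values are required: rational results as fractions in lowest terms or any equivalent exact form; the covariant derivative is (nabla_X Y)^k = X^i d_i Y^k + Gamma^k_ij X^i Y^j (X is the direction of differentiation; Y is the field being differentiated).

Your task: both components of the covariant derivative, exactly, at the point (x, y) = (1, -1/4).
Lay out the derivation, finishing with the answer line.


E = 17/18, F = 5/6, G = 3/2 at the point
E_x = 1, E_y = 2, F_x = 5/6, F_y = 8/3, G_x = -1/4, G_y = 1
EG - F^2 = 13/18;  g^inv = (18/13) * [[3/2, -5/6], [-5/6, 17/18]]
first-kind symbols [ij,l] = (1/2)(d_i g_jl + d_j g_il - d_l g_ij): [xx,x] = E_x/2 = 1/2, [xx,y] = F_x - E_y/2 = -1/6, [xy,x] = E_y/2 = 1, [xy,y] = G_x/2 = -1/8, [yy,x] = F_y - G_x/2 = 67/24, [yy,y] = G_y/2 = 1/2
Gamma^x_ij = (G*[ij,x] - F*[ij,y])/(EG - F^2), Gamma^y_ij = (E*[ij,y] - F*[ij,x])/(EG - F^2)
Gamma_xxx = 16/13, Gamma_xxy = 231/104, Gamma_xyy = 543/104, Gamma_yxx = -31/39, Gamma_yxy = -137/104, Gamma_yyy = -267/104
X = (-2/3, 1/4), Y = (-7/8, 5/8) at the point

Answer: (nabla_X Y)^x = 623/384, (nabla_X Y)^y = -77/72


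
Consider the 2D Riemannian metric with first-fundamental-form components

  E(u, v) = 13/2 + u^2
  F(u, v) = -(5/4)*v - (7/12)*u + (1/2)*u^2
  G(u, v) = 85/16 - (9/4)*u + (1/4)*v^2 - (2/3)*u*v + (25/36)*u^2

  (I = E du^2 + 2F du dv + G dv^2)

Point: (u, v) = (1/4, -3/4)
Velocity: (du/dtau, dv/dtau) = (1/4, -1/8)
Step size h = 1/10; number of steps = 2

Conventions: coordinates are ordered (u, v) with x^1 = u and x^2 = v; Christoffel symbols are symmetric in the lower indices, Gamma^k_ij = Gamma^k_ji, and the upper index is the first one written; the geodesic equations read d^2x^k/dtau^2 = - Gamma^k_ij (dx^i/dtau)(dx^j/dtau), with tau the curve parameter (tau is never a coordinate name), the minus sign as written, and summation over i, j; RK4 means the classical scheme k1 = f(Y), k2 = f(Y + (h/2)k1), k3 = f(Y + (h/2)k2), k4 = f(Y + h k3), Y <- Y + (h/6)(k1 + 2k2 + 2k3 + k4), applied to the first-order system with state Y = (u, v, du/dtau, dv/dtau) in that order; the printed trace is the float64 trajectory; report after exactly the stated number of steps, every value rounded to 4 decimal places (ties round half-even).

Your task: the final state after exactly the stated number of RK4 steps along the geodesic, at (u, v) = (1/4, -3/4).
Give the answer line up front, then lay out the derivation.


Answer: u = 0.3000, v = -0.7751, du/dtau = 0.2498, dv/dtau = -0.1257

f(Y) = (du/dtau, dv/dtau, -Gamma^u_ij Y'^i Y'^j, -Gamma^v_ij Y'^i Y'^j) with the Gammas evaluated at the stage position; h = 0.100000; intermediate values shown to 6 dp
step 0: u = 0.2500, v = -0.7500, du/dtau = 0.2500, dv/dtau = -0.1250
step 1:
  k1: at (u, v) = (0.250000, -0.750000), (du/dtau, dv/dtau) = (0.250000, -0.125000); Gamma_uuu = 0.047323, Gamma_uuv = 0.017747, Gamma_uvv = -0.078486, Gamma_vuu = -0.073586, Gamma_vuv = -0.141528, Gamma_vvv = -0.040768; k1 = (0.250000, -0.125000, -0.000622, -0.003609)
  k2: at (u, v) = (0.262500, -0.756250), (du/dtau, dv/dtau) = (0.249969, -0.125180); Gamma_uuu = 0.048974, Gamma_uuv = 0.017589, Gamma_uvv = -0.079904, Gamma_vuu = -0.071618, Gamma_vuv = -0.139774, Gamma_vvv = -0.041726; k2 = (0.249969, -0.125180, -0.000707, -0.003619)
  k3: at (u, v) = (0.262498, -0.756259), (du/dtau, dv/dtau) = (0.249965, -0.125181); Gamma_uuu = 0.048973, Gamma_uuv = 0.017590, Gamma_uvv = -0.079904, Gamma_vuu = -0.071618, Gamma_vuv = -0.139773, Gamma_vvv = -0.041726; k3 = (0.249965, -0.125181, -0.000707, -0.003618)
  k4: at (u, v) = (0.274996, -0.762518), (du/dtau, dv/dtau) = (0.249929, -0.125362); Gamma_uuu = 0.050616, Gamma_uuv = 0.017430, Gamma_uvv = -0.081314, Gamma_vuu = -0.069638, Gamma_vuv = -0.137999, Gamma_vvv = -0.042684; k4 = (0.249929, -0.125362, -0.000792, -0.003627)
  Y <- Y + (h/6)(k1 + 2k2 + 2k3 + k4): u = 0.2750, v = -0.7625, du/dtau = 0.2499, dv/dtau = -0.1254
step 2:
  k1: at (u, v) = (0.274997, -0.762518), (du/dtau, dv/dtau) = (0.249929, -0.125362); Gamma_uuu = 0.050616, Gamma_uuv = 0.017430, Gamma_uvv = -0.081314, Gamma_vuu = -0.069637, Gamma_vuv = -0.137999, Gamma_vvv = -0.042684; k1 = (0.249929, -0.125362, -0.000792, -0.003627)
  k2: at (u, v) = (0.287493, -0.768786), (du/dtau, dv/dtau) = (0.249890, -0.125543); Gamma_uuu = 0.052251, Gamma_uuv = 0.017269, Gamma_uvv = -0.082716, Gamma_vuu = -0.067644, Gamma_vuv = -0.136206, Gamma_vvv = -0.043640; k2 = (0.249890, -0.125543, -0.000876, -0.003634)
  k3: at (u, v) = (0.287491, -0.768795), (du/dtau, dv/dtau) = (0.249886, -0.125544); Gamma_uuu = 0.052251, Gamma_uuv = 0.017270, Gamma_uvv = -0.082716, Gamma_vuu = -0.067645, Gamma_vuv = -0.136206, Gamma_vvv = -0.043640; k3 = (0.249886, -0.125544, -0.000875, -0.003634)
  k4: at (u, v) = (0.299985, -0.775072), (du/dtau, dv/dtau) = (0.249842, -0.125725); Gamma_uuu = 0.053877, Gamma_uuv = 0.017107, Gamma_uvv = -0.084108, Gamma_vuu = -0.065640, Gamma_vuv = -0.134394, Gamma_vvv = -0.044595; k4 = (0.249842, -0.125725, -0.000959, -0.003641)
  Y <- Y + (h/6)(k1 + 2k2 + 2k3 + k4): u = 0.3000, v = -0.7751, du/dtau = 0.2498, dv/dtau = -0.1257


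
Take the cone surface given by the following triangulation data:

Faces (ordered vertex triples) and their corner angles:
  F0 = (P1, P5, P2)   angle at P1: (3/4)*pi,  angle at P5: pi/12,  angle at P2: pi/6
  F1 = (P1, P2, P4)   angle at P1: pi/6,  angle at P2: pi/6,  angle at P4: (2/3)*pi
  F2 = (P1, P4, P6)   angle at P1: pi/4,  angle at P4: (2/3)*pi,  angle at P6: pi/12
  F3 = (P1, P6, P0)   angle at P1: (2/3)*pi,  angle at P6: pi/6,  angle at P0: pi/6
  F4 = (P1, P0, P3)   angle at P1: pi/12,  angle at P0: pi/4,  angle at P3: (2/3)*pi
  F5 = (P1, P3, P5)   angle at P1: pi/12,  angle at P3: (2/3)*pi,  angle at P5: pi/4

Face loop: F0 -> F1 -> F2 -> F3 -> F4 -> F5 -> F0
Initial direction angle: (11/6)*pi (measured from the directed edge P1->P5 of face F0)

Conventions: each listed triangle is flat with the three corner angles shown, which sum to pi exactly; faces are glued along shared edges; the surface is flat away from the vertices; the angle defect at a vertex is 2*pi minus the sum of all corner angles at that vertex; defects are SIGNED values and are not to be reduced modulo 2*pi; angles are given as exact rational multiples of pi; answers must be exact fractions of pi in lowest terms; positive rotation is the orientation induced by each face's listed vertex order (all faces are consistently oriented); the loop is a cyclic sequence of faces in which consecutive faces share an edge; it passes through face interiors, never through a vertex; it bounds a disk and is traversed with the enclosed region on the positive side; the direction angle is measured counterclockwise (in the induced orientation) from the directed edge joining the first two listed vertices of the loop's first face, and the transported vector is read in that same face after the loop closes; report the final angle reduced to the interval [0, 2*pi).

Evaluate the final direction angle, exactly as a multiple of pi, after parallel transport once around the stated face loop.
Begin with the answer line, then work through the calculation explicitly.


Answer: final direction angle = (11/6)*pi

enclosed vertex P1: corner angles sum to 2*pi, defect = 2*pi - 2*pi = 0
the final direction is the initial angle plus the enclosed defects, taken mod 2*pi in the induced orientation
final angle = (11/6)*pi + 0 = (11/6)*pi (mod 2*pi)


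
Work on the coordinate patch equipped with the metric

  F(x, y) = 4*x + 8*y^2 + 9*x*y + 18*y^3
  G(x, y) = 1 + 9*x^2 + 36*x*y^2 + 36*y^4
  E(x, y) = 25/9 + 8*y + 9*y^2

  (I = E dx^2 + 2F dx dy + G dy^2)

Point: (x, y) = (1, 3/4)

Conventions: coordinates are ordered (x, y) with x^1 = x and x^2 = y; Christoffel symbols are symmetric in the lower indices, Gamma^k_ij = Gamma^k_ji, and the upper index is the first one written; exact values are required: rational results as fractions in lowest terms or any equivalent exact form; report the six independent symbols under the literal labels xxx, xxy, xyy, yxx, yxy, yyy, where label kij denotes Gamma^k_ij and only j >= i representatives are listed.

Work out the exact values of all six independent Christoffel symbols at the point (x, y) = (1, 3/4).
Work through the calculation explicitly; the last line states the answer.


E = 1993/144, F = 731/32, G = 2665/64 at the point
E_x = 0, E_y = 43/2, F_x = 43/4, F_y = 411/8, G_x = 153/4, G_y = 459/4
EG - F^2 = 31381/576;  g^inv = (576/31381) * [[2665/64, -731/32], [-731/32, 1993/144]]
first-kind symbols [ij,l] = (1/2)(d_i g_jl + d_j g_il - d_l g_ij): [xx,x] = E_x/2 = 0, [xx,y] = F_x - E_y/2 = 0, [xy,x] = E_y/2 = 43/4, [xy,y] = G_x/2 = 153/8, [yy,x] = F_y - G_x/2 = 129/4, [yy,y] = G_y/2 = 459/8
Gamma^x_ij = (G*[ij,x] - F*[ij,y])/(EG - F^2), Gamma^y_ij = (E*[ij,y] - F*[ij,x])/(EG - F^2)

Answer: Gamma_xxx = 0, Gamma_xxy = 6192/31381, Gamma_xyy = 18576/31381, Gamma_yxx = 0, Gamma_yxy = 11016/31381, Gamma_yyy = 33048/31381


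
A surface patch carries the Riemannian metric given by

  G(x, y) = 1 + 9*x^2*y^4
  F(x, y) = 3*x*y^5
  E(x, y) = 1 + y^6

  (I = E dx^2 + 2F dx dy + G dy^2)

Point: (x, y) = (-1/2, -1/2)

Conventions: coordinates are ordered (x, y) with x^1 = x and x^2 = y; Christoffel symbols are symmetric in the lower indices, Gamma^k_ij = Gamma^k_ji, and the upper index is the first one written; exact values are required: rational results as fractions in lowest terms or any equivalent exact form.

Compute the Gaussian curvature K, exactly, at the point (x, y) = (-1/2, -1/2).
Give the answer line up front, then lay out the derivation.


Answer: K = -576/1369

E = 65/64, F = 3/64, G = 73/64, EG - F^2 = 37/32 at the point
E_x = 0, E_y = -3/16, F_x = -3/32, F_y = -15/32, G_x = -9/16, G_y = -9/8
E_yy = 15/8, F_xy = 15/16, G_xx = 9/8
Brioschi: K = (det M1 - det M2) / (EG - F^2)^2 with the standard first/second-derivative matrices M1, M2.
M1 = [[-E_yy/2 + F_xy - G_xx/2, E_x/2, F_x - E_y/2], [F_y - G_x/2, E, F], [G_y/2, F, G]] = [[-9/16, 0, 0], [-3/16, 65/64, 3/64], [-9/16, 3/64, 73/64]]; det M1 = -333/512
M2 = [[0, E_y/2, G_x/2], [E_y/2, E, F], [G_x/2, F, G]] = [[0, -3/32, -9/32], [-3/32, 65/64, 3/64], [-9/32, 3/64, 73/64]]; det M2 = -45/512
det M1 - det M2 = -9/16; K = -9/16 / (37/32)^2 = -576/1369


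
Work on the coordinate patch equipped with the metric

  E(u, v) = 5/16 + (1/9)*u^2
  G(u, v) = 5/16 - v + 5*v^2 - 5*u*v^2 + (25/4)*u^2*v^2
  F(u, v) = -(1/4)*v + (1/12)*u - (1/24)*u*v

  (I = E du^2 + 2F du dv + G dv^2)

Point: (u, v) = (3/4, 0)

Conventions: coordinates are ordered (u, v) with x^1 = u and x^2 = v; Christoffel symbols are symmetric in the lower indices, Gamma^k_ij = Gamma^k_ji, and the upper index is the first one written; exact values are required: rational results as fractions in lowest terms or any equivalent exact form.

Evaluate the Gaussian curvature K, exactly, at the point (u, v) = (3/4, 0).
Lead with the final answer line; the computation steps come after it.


Answer: K = 32/29

E = 3/8, F = 1/16, G = 5/16, EG - F^2 = 29/256 at the point
E_u = 1/6, E_v = 0, F_u = 1/12, F_v = -9/32, G_u = 0, G_v = -1
E_vv = 0, F_uv = -1/24, G_uu = 0
By Brioschi, K is (det M1 - det M2) divided by (EG - F^2) squared.
M1 = [[-E_vv/2 + F_uv - G_uu/2, E_u/2, F_u - E_v/2], [F_v - G_u/2, E, F], [G_v/2, F, G]] = [[-1/24, 1/12, 1/12], [-9/32, 3/8, 1/16], [-1/2, 1/16, 5/16]]; det M1 = 29/2048
M2 = [[0, E_v/2, G_u/2], [E_v/2, E, F], [G_u/2, F, G]] = [[0, 0, 0], [0, 3/8, 1/16], [0, 1/16, 5/16]]; det M2 = 0
det M1 - det M2 = 29/2048; K = 29/2048 / (29/256)^2 = 32/29


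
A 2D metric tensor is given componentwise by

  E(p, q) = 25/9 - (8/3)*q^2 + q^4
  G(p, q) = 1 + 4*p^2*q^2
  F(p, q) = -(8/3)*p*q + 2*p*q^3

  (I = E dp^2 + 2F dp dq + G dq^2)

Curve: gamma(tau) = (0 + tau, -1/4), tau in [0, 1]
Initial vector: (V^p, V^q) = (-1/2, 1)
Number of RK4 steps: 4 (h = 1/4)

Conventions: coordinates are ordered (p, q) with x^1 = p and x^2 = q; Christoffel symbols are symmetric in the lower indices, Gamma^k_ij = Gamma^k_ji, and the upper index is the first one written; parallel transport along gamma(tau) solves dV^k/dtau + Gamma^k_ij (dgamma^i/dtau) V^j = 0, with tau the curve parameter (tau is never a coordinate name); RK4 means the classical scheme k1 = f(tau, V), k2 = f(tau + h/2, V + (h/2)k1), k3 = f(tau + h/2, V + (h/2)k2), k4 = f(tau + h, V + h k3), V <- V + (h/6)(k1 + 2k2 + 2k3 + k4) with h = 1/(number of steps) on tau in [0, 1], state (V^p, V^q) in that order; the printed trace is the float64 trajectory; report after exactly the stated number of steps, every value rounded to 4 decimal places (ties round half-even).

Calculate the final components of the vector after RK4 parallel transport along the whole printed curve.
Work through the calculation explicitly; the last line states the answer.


gamma'(tau) = (1, 0); f(tau, V)^k = -Gamma^k_ij(gamma(tau)) gamma'^i(tau) V^j; h = 1/4; intermediate values shown to 6 dp
curve data and Christoffel symbols at the stage parameters:
  tau = 0.000000: gamma = (0.000000, -0.250000), gamma' = (1.000000, 0.000000); Gamma_ppp = 0.000000, Gamma_ppq = 0.242988, Gamma_pqq = 0.000000, Gamma_qpp = 0.000000, Gamma_qpq = 0.000000, Gamma_qqq = 0.000000
  tau = 0.125000: gamma = (0.125000, -0.250000), gamma' = (1.000000, 0.000000); Gamma_ppp = 0.000000, Gamma_ppq = 0.242625, Gamma_pqq = -0.121313, Gamma_qpp = 0.000000, Gamma_qpq = 0.011932, Gamma_qqq = -0.005966
  tau = 0.250000: gamma = (0.250000, -0.250000), gamma' = (1.000000, 0.000000); Gamma_ppp = 0.000000, Gamma_ppq = 0.241544, Gamma_pqq = -0.241544, Gamma_qpp = 0.000000, Gamma_qpq = 0.023758, Gamma_qqq = -0.023758
  tau = 0.375000: gamma = (0.375000, -0.250000), gamma' = (1.000000, 0.000000); Gamma_ppp = 0.000000, Gamma_ppq = 0.239764, Gamma_pqq = -0.359646, Gamma_qpp = 0.000000, Gamma_qpq = 0.035375, Gamma_qqq = -0.053063
  tau = 0.500000: gamma = (0.500000, -0.250000), gamma' = (1.000000, 0.000000); Gamma_ppp = 0.000000, Gamma_ppq = 0.237316, Gamma_pqq = -0.474631, Gamma_qpp = 0.000000, Gamma_qpq = 0.046685, Gamma_qqq = -0.093370
  tau = 0.625000: gamma = (0.625000, -0.250000), gamma' = (1.000000, 0.000000); Gamma_ppp = 0.000000, Gamma_ppq = 0.234240, Gamma_pqq = -0.585600, Gamma_qpp = 0.000000, Gamma_qpq = 0.057600, Gamma_qqq = -0.144000
  tau = 0.750000: gamma = (0.750000, -0.250000), gamma' = (1.000000, 0.000000); Gamma_ppp = 0.000000, Gamma_ppq = 0.230587, Gamma_pqq = -0.691762, Gamma_qpp = 0.000000, Gamma_qpq = 0.068042, Gamma_qqq = -0.204127
  tau = 0.875000: gamma = (0.875000, -0.250000), gamma' = (1.000000, 0.000000); Gamma_ppp = 0.000000, Gamma_ppq = 0.226415, Gamma_pqq = -0.792453, Gamma_qpp = 0.000000, Gamma_qpq = 0.077946, Gamma_qqq = -0.272812
  tau = 1.000000: gamma = (1.000000, -0.250000), gamma' = (1.000000, 0.000000); Gamma_ppp = 0.000000, Gamma_ppq = 0.221785, Gamma_pqq = -0.887138, Gamma_qpp = 0.000000, Gamma_qpq = 0.087260, Gamma_qqq = -0.349038
step 0: V^p = -0.5000, V^q = 1.0000
step 1: k1 = (-0.242988, 0.000000), k2 = (-0.242625, -0.011932), k3 = (-0.242263, -0.011915), k4 = (-0.240825, -0.023688); V <- V + (h/6)(k1 + 2k2 + 2k3 + k4): V^p = -0.5606, V^q = 0.9970
step 2: k1 = (-0.240826, -0.023688), k2 = (-0.238341, -0.035165), k3 = (-0.237997, -0.035114), k4 = (-0.234526, -0.046136); V <- V + (h/6)(k1 + 2k2 + 2k3 + k4): V^p = -0.6201, V^q = 0.9883
step 3: k1 = (-0.234529, -0.046137), k2 = (-0.230139, -0.056592), k3 = (-0.229833, -0.056516), k4 = (-0.224622, -0.066282); V <- V + (h/6)(k1 + 2k2 + 2k3 + k4): V^p = -0.6775, V^q = 0.9742
step 4: k1 = (-0.224627, -0.066283), k2 = (-0.218686, -0.075285), k3 = (-0.218432, -0.075198), k4 = (-0.211882, -0.083363); V <- V + (h/6)(k1 + 2k2 + 2k3 + k4): V^p = -0.7321, V^q = 0.9554

Answer: V^p = -0.7321, V^q = 0.9554


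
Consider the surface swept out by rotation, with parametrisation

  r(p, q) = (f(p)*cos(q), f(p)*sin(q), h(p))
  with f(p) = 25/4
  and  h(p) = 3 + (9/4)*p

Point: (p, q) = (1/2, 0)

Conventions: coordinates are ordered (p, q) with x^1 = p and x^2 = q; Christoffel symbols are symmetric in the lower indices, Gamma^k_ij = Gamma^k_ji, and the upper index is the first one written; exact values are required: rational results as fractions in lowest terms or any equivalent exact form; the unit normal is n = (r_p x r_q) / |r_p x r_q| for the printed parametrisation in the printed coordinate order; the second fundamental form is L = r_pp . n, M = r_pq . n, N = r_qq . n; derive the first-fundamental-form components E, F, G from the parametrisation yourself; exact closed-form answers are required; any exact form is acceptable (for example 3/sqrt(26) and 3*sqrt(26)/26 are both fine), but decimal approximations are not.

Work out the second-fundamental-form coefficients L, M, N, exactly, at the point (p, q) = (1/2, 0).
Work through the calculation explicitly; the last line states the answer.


f = 25/4, f' = 0, f'' = 0, h' = 9/4, h'' = 0
E = 81/16, F = 0, G = 625/16; answer radicand W^2 = 81/16
unnormalised second-form numerators: l = 0, m = 0, n = 225/16; L = l/sqrt(81/16), and similarly M = m/sqrt(W^2), N = n/sqrt(W^2)

Answer: L = 0, M = 0, N = 25/4


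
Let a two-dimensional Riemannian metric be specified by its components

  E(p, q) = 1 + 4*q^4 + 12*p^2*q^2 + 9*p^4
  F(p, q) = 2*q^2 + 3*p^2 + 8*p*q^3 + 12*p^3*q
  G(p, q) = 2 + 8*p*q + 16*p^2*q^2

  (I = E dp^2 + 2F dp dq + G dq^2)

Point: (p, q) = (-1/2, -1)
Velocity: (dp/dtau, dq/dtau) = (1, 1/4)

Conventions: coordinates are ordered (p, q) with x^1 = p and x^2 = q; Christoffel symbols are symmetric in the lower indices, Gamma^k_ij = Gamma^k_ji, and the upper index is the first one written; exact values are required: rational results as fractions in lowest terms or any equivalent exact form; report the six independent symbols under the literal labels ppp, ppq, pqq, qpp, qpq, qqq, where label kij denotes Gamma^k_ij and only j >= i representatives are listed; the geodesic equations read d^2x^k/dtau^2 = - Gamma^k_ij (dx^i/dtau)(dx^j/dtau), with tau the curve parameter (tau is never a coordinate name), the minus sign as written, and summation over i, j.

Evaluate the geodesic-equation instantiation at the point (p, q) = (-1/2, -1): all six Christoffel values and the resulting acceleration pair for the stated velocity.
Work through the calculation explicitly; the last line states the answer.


E = 137/16, F = 33/4, G = 10 at the point
E_p = -33/2, E_q = -22, F_p = -20, F_q = -35/2, G_p = -24, G_q = -12
EG - F^2 = 281/16;  g^inv = (16/281) * [[10, -33/4], [-33/4, 137/16]]
first-kind symbols [ij,l] = (1/2)(d_i g_jl + d_j g_il - d_l g_ij): [pp,p] = E_p/2 = -33/4, [pp,q] = F_p - E_q/2 = -9, [pq,p] = E_q/2 = -11, [pq,q] = G_p/2 = -12, [qq,p] = F_q - G_p/2 = -11/2, [qq,q] = G_q/2 = -6
Gamma^p_ij = (G*[ij,p] - F*[ij,q])/(EG - F^2), Gamma^q_ij = (E*[ij,q] - F*[ij,p])/(EG - F^2)
Gamma_ppp = -132/281, Gamma_ppq = -176/281, Gamma_pqq = -88/281, Gamma_qpp = -144/281, Gamma_qpq = -192/281, Gamma_qqq = -96/281
d^2p/dtau^2 = -(Gamma_ppp*(1)^2 + 2*Gamma_ppq*(1)*(1/4) + Gamma_pqq*(1/4)^2) = 451/562
d^2q/dtau^2 = -(Gamma_qpp*(1)^2 + 2*Gamma_qpq*(1)*(1/4) + Gamma_qqq*(1/4)^2) = 246/281

Answer: Gamma_ppp = -132/281, Gamma_ppq = -176/281, Gamma_pqq = -88/281, Gamma_qpp = -144/281, Gamma_qpq = -192/281, Gamma_qqq = -96/281; accelerations (d^2p/dtau^2, d^2q/dtau^2) = (451/562, 246/281)


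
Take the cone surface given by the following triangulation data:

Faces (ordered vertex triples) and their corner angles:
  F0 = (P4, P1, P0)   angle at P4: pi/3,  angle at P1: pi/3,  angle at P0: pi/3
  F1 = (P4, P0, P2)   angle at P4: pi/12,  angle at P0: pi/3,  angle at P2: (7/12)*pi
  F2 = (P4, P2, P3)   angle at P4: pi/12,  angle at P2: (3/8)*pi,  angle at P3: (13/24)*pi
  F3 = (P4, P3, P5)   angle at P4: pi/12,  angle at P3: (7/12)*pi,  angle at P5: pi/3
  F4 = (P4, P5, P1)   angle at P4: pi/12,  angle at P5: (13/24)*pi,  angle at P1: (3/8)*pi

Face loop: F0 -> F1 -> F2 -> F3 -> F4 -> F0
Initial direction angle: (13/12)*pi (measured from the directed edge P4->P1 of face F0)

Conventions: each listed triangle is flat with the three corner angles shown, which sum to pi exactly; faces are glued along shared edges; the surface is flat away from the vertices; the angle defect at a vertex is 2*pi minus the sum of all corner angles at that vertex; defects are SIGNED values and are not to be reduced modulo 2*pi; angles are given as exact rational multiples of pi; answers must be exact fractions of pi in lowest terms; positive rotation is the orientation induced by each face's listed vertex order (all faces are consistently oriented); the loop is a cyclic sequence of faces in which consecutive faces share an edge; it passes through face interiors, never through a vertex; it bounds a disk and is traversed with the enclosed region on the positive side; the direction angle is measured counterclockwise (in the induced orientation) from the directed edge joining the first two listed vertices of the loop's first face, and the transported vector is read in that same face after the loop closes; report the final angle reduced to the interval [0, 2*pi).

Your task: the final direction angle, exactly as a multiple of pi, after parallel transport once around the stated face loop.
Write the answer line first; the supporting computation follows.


Answer: final direction angle = (5/12)*pi

enclosed vertex P4: corner angles sum to (2/3)*pi, defect = 2*pi - (2/3)*pi = (4/3)*pi
summing the enclosed defects onto the initial angle, mod 2*pi in the induced orientation:
final angle = (13/12)*pi + (4/3)*pi = (5/12)*pi (mod 2*pi)


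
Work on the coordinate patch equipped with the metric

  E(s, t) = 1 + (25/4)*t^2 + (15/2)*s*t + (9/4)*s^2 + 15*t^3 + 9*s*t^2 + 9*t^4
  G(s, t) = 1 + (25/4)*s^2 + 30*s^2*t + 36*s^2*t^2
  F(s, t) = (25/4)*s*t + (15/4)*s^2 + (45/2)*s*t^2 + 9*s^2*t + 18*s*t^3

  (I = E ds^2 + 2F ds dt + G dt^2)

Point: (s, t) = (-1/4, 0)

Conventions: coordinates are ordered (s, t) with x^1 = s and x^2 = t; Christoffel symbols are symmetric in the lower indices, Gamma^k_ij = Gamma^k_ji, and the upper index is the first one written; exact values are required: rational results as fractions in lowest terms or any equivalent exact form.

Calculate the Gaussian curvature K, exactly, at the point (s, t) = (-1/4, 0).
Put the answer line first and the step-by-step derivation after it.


Answer: K = -8704/2401

E = 73/64, F = 15/64, G = 89/64, EG - F^2 = 49/32 at the point
E_s = -9/8, E_t = -15/8, F_s = -15/8, F_t = -1, G_s = -25/8, G_t = 15/8
E_tt = 8, F_st = 7/4, G_ss = 25/2
By Brioschi, K is (det M1 - det M2) divided by (EG - F^2) squared.
M1 = [[-E_tt/2 + F_st - G_ss/2, E_s/2, F_s - E_t/2], [F_t - G_s/2, E, F], [G_t/2, F, G]] = [[-17/2, -9/16, -15/16], [9/16, 73/64, 15/64], [15/16, 15/64, 89/64]]; det M1 = -1513/128
M2 = [[0, E_t/2, G_s/2], [E_t/2, E, F], [G_s/2, F, G]] = [[0, -15/16, -25/16], [-15/16, 73/64, 15/64], [-25/16, 15/64, 89/64]]; det M2 = -425/128
det M1 - det M2 = -17/2; K = -17/2 / (49/32)^2 = -8704/2401


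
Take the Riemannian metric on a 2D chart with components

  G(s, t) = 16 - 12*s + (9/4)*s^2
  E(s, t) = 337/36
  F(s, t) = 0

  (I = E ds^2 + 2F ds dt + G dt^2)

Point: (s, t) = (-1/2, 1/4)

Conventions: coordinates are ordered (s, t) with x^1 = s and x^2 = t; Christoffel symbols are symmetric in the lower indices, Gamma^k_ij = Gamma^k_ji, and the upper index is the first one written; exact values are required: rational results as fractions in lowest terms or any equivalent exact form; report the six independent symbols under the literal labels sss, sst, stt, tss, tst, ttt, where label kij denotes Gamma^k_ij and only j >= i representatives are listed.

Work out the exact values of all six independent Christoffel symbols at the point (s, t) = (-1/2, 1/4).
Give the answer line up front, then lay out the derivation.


Answer: Gamma_sss = 0, Gamma_sst = 0, Gamma_stt = 513/674, Gamma_tss = 0, Gamma_tst = -6/19, Gamma_ttt = 0

E = 337/36, F = 0, G = 361/16 at the point
E_s = 0, E_t = 0, F_s = 0, F_t = 0, G_s = -57/4, G_t = 0
EG - F^2 = 121657/576;  g^inv = (576/121657) * [[361/16, 0], [0, 337/36]]
first-kind symbols [ij,l] = (1/2)(d_i g_jl + d_j g_il - d_l g_ij): [ss,s] = E_s/2 = 0, [ss,t] = F_s - E_t/2 = 0, [st,s] = E_t/2 = 0, [st,t] = G_s/2 = -57/8, [tt,s] = F_t - G_s/2 = 57/8, [tt,t] = G_t/2 = 0
Gamma^s_ij = (G*[ij,s] - F*[ij,t])/(EG - F^2), Gamma^t_ij = (E*[ij,t] - F*[ij,s])/(EG - F^2)


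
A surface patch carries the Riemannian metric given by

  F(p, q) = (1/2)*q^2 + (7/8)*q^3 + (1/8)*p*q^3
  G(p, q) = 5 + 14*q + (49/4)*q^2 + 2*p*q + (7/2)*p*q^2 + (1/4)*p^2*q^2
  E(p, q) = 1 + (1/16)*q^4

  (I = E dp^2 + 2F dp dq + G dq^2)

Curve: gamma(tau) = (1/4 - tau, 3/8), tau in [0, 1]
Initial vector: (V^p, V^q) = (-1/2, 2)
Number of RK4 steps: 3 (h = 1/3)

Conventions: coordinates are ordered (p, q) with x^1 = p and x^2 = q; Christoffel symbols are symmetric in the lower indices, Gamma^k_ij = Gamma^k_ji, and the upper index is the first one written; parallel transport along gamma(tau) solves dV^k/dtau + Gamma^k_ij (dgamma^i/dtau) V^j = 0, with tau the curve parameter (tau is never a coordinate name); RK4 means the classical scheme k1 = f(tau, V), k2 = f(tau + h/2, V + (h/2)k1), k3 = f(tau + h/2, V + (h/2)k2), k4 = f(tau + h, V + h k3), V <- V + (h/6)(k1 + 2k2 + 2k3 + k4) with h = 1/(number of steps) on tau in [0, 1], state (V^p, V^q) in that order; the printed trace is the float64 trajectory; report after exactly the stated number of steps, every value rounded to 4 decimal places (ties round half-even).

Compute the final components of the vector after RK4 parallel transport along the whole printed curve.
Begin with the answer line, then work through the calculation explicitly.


Answer: V^p = -0.4988, V^q = 2.1078

gamma'(tau) = (-1, 0); f(tau, V)^k = -Gamma^k_ij(gamma(tau)) gamma'^i(tau) V^j; h = 1/3; intermediate values shown to 6 dp
curve data and Christoffel symbols at the stage parameters:
  tau = 0.000000: gamma = (0.250000, 0.375000), gamma' = (-1.000000, 0.000000); Gamma_ppp = 0.000000, Gamma_ppq = 0.000537, Gamma_pqq = 0.010372, Gamma_qpp = 0.000000, Gamma_qpq = 0.051266, Gamma_qqq = 0.991137
  tau = 0.166667: gamma = (0.083333, 0.375000), gamma' = (-1.000000, 0.000000); Gamma_ppp = 0.000000, Gamma_ppq = 0.000546, Gamma_pqq = 0.010309, Gamma_qpp = 0.000000, Gamma_qpq = 0.051668, Gamma_qqq = 0.975944
  tau = 0.333333: gamma = (-0.083333, 0.375000), gamma' = (-1.000000, 0.000000); Gamma_ppp = 0.000000, Gamma_ppq = 0.000555, Gamma_pqq = 0.010242, Gamma_qpp = 0.000000, Gamma_qpq = 0.052075, Gamma_qqq = 0.960497
  tau = 0.500000: gamma = (-0.250000, 0.375000), gamma' = (-1.000000, 0.000000); Gamma_ppp = 0.000000, Gamma_ppq = 0.000565, Gamma_pqq = 0.010171, Gamma_qpp = 0.000000, Gamma_qpq = 0.052488, Gamma_qqq = 0.944790
  tau = 0.666667: gamma = (-0.416667, 0.375000), gamma' = (-1.000000, 0.000000); Gamma_ppp = 0.000000, Gamma_ppq = 0.000575, Gamma_pqq = 0.010096, Gamma_qpp = 0.000000, Gamma_qpq = 0.052907, Gamma_qqq = 0.928817
  tau = 0.833333: gamma = (-0.583333, 0.375000), gamma' = (-1.000000, 0.000000); Gamma_ppp = 0.000000, Gamma_ppq = 0.000585, Gamma_pqq = 0.010016, Gamma_qpp = 0.000000, Gamma_qpq = 0.053332, Gamma_qqq = 0.912572
  tau = 1.000000: gamma = (-0.750000, 0.375000), gamma' = (-1.000000, 0.000000); Gamma_ppp = 0.000000, Gamma_ppq = 0.000596, Gamma_pqq = 0.009932, Gamma_qpp = 0.000000, Gamma_qpq = 0.053763, Gamma_qqq = 0.896048
step 0: V^p = -0.5000, V^q = 2.0000
step 1: k1 = (0.001073, 0.102531), k2 = (0.001101, 0.104218), k3 = (0.001101, 0.104233), k4 = (0.001130, 0.105960); V <- V + (h/6)(k1 + 2k2 + 2k3 + k4): V^p = -0.4996, V^q = 2.0347
step 2: k1 = (0.001130, 0.105960), k2 = (0.001160, 0.107727), k3 = (0.001160, 0.107743), k4 = (0.001191, 0.109553); V <- V + (h/6)(k1 + 2k2 + 2k3 + k4): V^p = -0.4992, V^q = 2.0707
step 3: k1 = (0.001191, 0.109553), k2 = (0.001223, 0.111406), k3 = (0.001223, 0.111423), k4 = (0.001256, 0.113321); V <- V + (h/6)(k1 + 2k2 + 2k3 + k4): V^p = -0.4988, V^q = 2.1078


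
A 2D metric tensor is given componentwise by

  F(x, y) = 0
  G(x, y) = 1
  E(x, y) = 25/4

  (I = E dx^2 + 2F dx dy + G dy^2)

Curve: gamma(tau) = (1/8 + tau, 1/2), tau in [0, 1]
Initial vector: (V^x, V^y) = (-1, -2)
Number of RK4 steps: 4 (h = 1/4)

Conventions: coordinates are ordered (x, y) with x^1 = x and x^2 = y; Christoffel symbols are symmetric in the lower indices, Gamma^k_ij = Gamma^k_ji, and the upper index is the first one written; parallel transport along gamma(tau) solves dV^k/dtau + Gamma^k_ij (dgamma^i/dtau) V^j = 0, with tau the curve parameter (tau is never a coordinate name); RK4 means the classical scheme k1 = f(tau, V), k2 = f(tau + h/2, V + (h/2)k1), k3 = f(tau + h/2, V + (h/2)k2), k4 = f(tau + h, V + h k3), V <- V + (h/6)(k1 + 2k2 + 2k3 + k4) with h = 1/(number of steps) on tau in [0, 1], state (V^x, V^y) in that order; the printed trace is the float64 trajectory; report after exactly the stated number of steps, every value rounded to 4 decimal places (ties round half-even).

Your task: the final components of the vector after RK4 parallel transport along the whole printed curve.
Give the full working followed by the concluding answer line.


gamma'(tau) = (1, 0); f(tau, V)^k = -Gamma^k_ij(gamma(tau)) gamma'^i(tau) V^j; h = 1/4; intermediate values shown to 6 dp
curve data and Christoffel symbols at the stage parameters:
  tau = 0.000000: gamma = (0.125000, 0.500000), gamma' = (1.000000, 0.000000); Gamma_xxx = 0.000000, Gamma_xxy = 0.000000, Gamma_xyy = 0.000000, Gamma_yxx = 0.000000, Gamma_yxy = 0.000000, Gamma_yyy = 0.000000
  tau = 0.125000: gamma = (0.250000, 0.500000), gamma' = (1.000000, 0.000000); Gamma_xxx = 0.000000, Gamma_xxy = 0.000000, Gamma_xyy = 0.000000, Gamma_yxx = 0.000000, Gamma_yxy = 0.000000, Gamma_yyy = 0.000000
  tau = 0.250000: gamma = (0.375000, 0.500000), gamma' = (1.000000, 0.000000); Gamma_xxx = 0.000000, Gamma_xxy = 0.000000, Gamma_xyy = 0.000000, Gamma_yxx = 0.000000, Gamma_yxy = 0.000000, Gamma_yyy = 0.000000
  tau = 0.375000: gamma = (0.500000, 0.500000), gamma' = (1.000000, 0.000000); Gamma_xxx = 0.000000, Gamma_xxy = 0.000000, Gamma_xyy = 0.000000, Gamma_yxx = 0.000000, Gamma_yxy = 0.000000, Gamma_yyy = 0.000000
  tau = 0.500000: gamma = (0.625000, 0.500000), gamma' = (1.000000, 0.000000); Gamma_xxx = 0.000000, Gamma_xxy = 0.000000, Gamma_xyy = 0.000000, Gamma_yxx = 0.000000, Gamma_yxy = 0.000000, Gamma_yyy = 0.000000
  tau = 0.625000: gamma = (0.750000, 0.500000), gamma' = (1.000000, 0.000000); Gamma_xxx = 0.000000, Gamma_xxy = 0.000000, Gamma_xyy = 0.000000, Gamma_yxx = 0.000000, Gamma_yxy = 0.000000, Gamma_yyy = 0.000000
  tau = 0.750000: gamma = (0.875000, 0.500000), gamma' = (1.000000, 0.000000); Gamma_xxx = 0.000000, Gamma_xxy = 0.000000, Gamma_xyy = 0.000000, Gamma_yxx = 0.000000, Gamma_yxy = 0.000000, Gamma_yyy = 0.000000
  tau = 0.875000: gamma = (1.000000, 0.500000), gamma' = (1.000000, 0.000000); Gamma_xxx = 0.000000, Gamma_xxy = 0.000000, Gamma_xyy = 0.000000, Gamma_yxx = 0.000000, Gamma_yxy = 0.000000, Gamma_yyy = 0.000000
  tau = 1.000000: gamma = (1.125000, 0.500000), gamma' = (1.000000, 0.000000); Gamma_xxx = 0.000000, Gamma_xxy = 0.000000, Gamma_xyy = 0.000000, Gamma_yxx = 0.000000, Gamma_yxy = 0.000000, Gamma_yyy = 0.000000
step 0: V^x = -1.0000, V^y = -2.0000
step 1: k1 = (0.000000, 0.000000), k2 = (0.000000, 0.000000), k3 = (0.000000, 0.000000), k4 = (0.000000, 0.000000); V <- V + (h/6)(k1 + 2k2 + 2k3 + k4): V^x = -1.0000, V^y = -2.0000
step 2: k1 = (0.000000, 0.000000), k2 = (0.000000, 0.000000), k3 = (0.000000, 0.000000), k4 = (0.000000, 0.000000); V <- V + (h/6)(k1 + 2k2 + 2k3 + k4): V^x = -1.0000, V^y = -2.0000
step 3: k1 = (0.000000, 0.000000), k2 = (0.000000, 0.000000), k3 = (0.000000, 0.000000), k4 = (0.000000, 0.000000); V <- V + (h/6)(k1 + 2k2 + 2k3 + k4): V^x = -1.0000, V^y = -2.0000
step 4: k1 = (0.000000, 0.000000), k2 = (0.000000, 0.000000), k3 = (0.000000, 0.000000), k4 = (0.000000, 0.000000); V <- V + (h/6)(k1 + 2k2 + 2k3 + k4): V^x = -1.0000, V^y = -2.0000

Answer: V^x = -1.0000, V^y = -2.0000
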